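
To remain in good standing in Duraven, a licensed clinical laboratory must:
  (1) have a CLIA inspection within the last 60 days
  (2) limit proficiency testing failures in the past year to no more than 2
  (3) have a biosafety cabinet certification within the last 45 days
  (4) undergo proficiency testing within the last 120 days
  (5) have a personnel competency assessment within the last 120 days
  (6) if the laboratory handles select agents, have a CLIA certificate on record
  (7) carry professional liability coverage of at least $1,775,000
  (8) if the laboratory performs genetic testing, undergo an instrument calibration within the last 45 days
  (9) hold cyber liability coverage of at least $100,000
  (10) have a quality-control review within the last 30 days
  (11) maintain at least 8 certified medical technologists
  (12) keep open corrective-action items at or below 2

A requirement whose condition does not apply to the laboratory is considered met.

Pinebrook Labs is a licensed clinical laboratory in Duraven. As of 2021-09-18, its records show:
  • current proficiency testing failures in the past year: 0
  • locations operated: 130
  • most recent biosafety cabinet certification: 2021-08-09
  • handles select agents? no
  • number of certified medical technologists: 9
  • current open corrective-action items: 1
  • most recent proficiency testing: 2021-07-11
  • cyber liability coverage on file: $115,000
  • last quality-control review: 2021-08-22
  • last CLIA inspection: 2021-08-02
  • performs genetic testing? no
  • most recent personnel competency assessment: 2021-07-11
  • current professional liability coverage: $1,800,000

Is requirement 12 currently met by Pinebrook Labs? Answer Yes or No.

12. open corrective-action items 1 ≤ 2 → met

Yes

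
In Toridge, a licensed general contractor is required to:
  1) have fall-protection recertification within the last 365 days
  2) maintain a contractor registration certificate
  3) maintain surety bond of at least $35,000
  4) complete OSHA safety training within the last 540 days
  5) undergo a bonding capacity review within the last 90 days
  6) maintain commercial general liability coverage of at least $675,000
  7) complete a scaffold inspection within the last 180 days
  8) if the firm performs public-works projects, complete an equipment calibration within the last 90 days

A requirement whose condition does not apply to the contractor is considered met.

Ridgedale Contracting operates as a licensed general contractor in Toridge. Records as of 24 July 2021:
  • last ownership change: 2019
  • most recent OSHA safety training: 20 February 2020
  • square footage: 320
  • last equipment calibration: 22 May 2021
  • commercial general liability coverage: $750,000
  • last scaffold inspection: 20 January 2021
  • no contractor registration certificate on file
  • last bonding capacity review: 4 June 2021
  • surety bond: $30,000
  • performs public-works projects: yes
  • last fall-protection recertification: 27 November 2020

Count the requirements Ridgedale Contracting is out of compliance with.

1. fall-protection recertification 239 days ago vs limit 365 → met
2. contractor registration certificate absent → not met
3. surety bond $30,000 < $35,000 → not met
4. OSHA safety training 520 days ago vs limit 540 → met
5. bonding capacity review 50 days ago vs limit 90 → met
6. commercial general liability coverage $750,000 ≥ $675,000 → met
7. scaffold inspection 185 days ago vs limit 180 → not met
8. condition 'performs public-works projects' holds; equipment calibration 63 days ago vs limit 90 → met
Not met: 3 of 8

3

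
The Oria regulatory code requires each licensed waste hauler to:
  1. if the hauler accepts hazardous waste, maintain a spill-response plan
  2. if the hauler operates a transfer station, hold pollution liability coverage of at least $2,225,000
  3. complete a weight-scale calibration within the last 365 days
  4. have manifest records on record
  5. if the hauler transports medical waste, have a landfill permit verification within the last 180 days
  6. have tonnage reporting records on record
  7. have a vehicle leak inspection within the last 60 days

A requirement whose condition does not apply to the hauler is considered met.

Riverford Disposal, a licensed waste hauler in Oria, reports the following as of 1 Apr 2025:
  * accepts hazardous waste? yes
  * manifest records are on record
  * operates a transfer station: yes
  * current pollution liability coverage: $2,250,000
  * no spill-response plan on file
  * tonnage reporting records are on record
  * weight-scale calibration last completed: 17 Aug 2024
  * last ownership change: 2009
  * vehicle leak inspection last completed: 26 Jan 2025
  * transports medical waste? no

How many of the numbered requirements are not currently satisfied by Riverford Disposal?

2

1. condition 'accepts hazardous waste' holds; spill-response plan absent → not met
2. condition 'operates a transfer station' holds; pollution liability coverage $2,250,000 ≥ $2,225,000 → met
3. weight-scale calibration 227 days ago vs limit 365 → met
4. manifest records present → met
5. condition 'transports medical waste' does not hold → requirement n/a → met
6. tonnage reporting records present → met
7. vehicle leak inspection 65 days ago vs limit 60 → not met
Not met: 2 of 7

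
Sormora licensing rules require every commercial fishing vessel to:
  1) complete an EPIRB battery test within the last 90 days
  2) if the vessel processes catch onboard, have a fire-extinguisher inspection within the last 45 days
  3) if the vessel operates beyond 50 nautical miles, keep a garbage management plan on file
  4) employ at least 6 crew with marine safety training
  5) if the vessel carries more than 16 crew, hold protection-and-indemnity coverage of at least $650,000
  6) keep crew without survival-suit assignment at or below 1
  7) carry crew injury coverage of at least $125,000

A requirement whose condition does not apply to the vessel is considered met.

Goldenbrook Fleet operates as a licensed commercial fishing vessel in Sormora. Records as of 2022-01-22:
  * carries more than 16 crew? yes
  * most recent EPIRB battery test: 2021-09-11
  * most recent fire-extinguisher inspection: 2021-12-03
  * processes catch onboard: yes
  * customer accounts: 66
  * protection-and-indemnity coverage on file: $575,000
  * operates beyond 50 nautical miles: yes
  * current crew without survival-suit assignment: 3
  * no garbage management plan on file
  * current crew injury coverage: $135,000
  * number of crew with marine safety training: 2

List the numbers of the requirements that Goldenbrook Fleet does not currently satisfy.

1, 2, 3, 4, 5, 6

1. EPIRB battery test 133 days ago vs limit 90 → not met
2. condition 'processes catch onboard' holds; fire-extinguisher inspection 50 days ago vs limit 45 → not met
3. condition 'operates beyond 50 nautical miles' holds; garbage management plan absent → not met
4. crew with marine safety training 2 < 6 → not met
5. condition 'carries more than 16 crew' holds; protection-and-indemnity coverage $575,000 < $650,000 → not met
6. crew without survival-suit assignment 3 > 1 → not met
7. crew injury coverage $135,000 ≥ $125,000 → met
Not met: 1, 2, 3, 4, 5, 6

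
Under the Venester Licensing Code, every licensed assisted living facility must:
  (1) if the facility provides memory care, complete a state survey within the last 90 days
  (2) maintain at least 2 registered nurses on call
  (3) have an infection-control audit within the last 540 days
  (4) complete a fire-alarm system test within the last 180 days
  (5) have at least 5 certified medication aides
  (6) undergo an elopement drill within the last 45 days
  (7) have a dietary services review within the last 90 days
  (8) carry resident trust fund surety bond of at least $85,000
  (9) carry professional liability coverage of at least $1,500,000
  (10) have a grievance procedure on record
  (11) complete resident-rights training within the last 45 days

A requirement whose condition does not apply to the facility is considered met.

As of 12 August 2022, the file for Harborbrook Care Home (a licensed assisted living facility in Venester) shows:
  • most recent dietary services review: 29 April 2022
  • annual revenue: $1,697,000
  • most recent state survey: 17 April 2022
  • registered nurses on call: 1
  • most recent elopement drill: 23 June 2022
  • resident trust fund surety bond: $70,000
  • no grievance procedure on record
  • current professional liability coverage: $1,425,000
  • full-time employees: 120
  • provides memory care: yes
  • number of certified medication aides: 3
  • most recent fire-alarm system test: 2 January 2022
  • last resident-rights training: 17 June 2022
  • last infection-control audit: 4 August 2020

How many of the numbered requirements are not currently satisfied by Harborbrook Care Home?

11

1. condition 'provides memory care' holds; state survey 117 days ago vs limit 90 → not met
2. registered nurses on call 1 < 2 → not met
3. infection-control audit 738 days ago vs limit 540 → not met
4. fire-alarm system test 222 days ago vs limit 180 → not met
5. certified medication aides 3 < 5 → not met
6. elopement drill 50 days ago vs limit 45 → not met
7. dietary services review 105 days ago vs limit 90 → not met
8. resident trust fund surety bond $70,000 < $85,000 → not met
9. professional liability coverage $1,425,000 < $1,500,000 → not met
10. grievance procedure absent → not met
11. resident-rights training 56 days ago vs limit 45 → not met
Not met: 11 of 11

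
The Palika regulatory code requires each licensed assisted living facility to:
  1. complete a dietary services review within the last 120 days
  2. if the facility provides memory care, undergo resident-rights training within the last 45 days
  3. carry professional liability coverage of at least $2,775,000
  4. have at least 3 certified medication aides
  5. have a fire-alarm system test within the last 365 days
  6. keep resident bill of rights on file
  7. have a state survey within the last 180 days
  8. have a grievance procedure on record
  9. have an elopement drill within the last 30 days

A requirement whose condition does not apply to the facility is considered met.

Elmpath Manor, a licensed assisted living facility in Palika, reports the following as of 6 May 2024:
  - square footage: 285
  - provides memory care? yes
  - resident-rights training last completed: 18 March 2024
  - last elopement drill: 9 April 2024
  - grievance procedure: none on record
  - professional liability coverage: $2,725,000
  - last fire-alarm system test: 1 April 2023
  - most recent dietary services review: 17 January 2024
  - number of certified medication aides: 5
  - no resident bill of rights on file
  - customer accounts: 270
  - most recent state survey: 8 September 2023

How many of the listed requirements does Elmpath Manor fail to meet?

1. dietary services review 110 days ago vs limit 120 → met
2. condition 'provides memory care' holds; resident-rights training 49 days ago vs limit 45 → not met
3. professional liability coverage $2,725,000 < $2,775,000 → not met
4. certified medication aides 5 ≥ 3 → met
5. fire-alarm system test 401 days ago vs limit 365 → not met
6. resident bill of rights absent → not met
7. state survey 241 days ago vs limit 180 → not met
8. grievance procedure absent → not met
9. elopement drill 27 days ago vs limit 30 → met
Not met: 6 of 9

6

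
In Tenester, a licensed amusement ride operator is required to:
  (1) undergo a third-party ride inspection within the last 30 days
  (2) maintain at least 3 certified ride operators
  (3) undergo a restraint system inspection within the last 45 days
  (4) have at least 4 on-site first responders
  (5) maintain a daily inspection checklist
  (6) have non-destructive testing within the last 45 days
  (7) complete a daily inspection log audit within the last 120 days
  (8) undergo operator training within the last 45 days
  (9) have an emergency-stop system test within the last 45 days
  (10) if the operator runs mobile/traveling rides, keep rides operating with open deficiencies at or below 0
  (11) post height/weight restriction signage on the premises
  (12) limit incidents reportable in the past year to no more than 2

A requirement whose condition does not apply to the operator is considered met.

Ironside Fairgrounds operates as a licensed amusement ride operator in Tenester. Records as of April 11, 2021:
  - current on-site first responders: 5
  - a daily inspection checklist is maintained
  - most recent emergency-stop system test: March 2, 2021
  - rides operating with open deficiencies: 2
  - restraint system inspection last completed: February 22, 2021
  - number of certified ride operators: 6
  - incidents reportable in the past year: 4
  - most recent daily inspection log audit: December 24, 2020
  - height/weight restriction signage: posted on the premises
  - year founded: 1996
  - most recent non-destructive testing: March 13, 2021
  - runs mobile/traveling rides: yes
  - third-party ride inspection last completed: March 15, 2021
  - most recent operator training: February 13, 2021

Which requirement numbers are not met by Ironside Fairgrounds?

1. third-party ride inspection 27 days ago vs limit 30 → met
2. certified ride operators 6 ≥ 3 → met
3. restraint system inspection 48 days ago vs limit 45 → not met
4. on-site first responders 5 ≥ 4 → met
5. daily inspection checklist present → met
6. non-destructive testing 29 days ago vs limit 45 → met
7. daily inspection log audit 108 days ago vs limit 120 → met
8. operator training 57 days ago vs limit 45 → not met
9. emergency-stop system test 40 days ago vs limit 45 → met
10. condition 'runs mobile/traveling rides' holds; rides operating with open deficiencies 2 > 0 → not met
11. height/weight restriction signage present → met
12. incidents reportable in the past year 4 > 2 → not met
Not met: 3, 8, 10, 12

3, 8, 10, 12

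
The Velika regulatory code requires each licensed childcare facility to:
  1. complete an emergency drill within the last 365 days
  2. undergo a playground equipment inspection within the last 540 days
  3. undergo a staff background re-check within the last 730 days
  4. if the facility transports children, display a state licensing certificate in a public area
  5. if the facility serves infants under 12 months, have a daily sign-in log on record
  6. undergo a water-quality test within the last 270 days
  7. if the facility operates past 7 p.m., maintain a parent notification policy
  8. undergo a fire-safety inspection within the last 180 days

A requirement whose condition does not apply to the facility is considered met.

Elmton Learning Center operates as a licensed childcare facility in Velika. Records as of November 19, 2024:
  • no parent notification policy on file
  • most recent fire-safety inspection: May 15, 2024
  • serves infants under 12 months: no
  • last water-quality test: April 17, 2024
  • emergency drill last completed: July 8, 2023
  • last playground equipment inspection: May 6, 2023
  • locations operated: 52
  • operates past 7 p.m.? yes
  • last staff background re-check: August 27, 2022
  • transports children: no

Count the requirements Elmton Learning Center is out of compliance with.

5

1. emergency drill 500 days ago vs limit 365 → not met
2. playground equipment inspection 563 days ago vs limit 540 → not met
3. staff background re-check 815 days ago vs limit 730 → not met
4. condition 'transports children' does not hold → requirement n/a → met
5. condition 'serves infants under 12 months' does not hold → requirement n/a → met
6. water-quality test 216 days ago vs limit 270 → met
7. condition 'operates past 7 p.m.' holds; parent notification policy absent → not met
8. fire-safety inspection 188 days ago vs limit 180 → not met
Not met: 5 of 8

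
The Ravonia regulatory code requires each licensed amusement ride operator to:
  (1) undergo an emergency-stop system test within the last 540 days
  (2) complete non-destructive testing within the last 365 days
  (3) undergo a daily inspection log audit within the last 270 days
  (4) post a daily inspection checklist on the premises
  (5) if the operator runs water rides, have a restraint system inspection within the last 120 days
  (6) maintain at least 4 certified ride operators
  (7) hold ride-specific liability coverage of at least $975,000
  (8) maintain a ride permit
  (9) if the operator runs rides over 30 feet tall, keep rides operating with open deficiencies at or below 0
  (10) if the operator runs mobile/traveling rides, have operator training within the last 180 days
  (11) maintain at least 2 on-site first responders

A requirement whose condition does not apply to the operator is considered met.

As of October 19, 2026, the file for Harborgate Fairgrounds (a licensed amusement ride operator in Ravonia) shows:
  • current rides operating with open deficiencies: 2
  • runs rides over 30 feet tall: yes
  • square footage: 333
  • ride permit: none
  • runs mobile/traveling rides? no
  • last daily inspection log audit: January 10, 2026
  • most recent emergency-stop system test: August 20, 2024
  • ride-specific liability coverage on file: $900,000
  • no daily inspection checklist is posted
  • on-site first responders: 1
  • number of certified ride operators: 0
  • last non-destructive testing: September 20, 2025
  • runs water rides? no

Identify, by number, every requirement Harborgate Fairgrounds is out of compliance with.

1. emergency-stop system test 790 days ago vs limit 540 → not met
2. non-destructive testing 394 days ago vs limit 365 → not met
3. daily inspection log audit 282 days ago vs limit 270 → not met
4. daily inspection checklist absent → not met
5. condition 'runs water rides' does not hold → requirement n/a → met
6. certified ride operators 0 < 4 → not met
7. ride-specific liability coverage $900,000 < $975,000 → not met
8. ride permit absent → not met
9. condition 'runs rides over 30 feet tall' holds; rides operating with open deficiencies 2 > 0 → not met
10. condition 'runs mobile/traveling rides' does not hold → requirement n/a → met
11. on-site first responders 1 < 2 → not met
Not met: 1, 2, 3, 4, 6, 7, 8, 9, 11

1, 2, 3, 4, 6, 7, 8, 9, 11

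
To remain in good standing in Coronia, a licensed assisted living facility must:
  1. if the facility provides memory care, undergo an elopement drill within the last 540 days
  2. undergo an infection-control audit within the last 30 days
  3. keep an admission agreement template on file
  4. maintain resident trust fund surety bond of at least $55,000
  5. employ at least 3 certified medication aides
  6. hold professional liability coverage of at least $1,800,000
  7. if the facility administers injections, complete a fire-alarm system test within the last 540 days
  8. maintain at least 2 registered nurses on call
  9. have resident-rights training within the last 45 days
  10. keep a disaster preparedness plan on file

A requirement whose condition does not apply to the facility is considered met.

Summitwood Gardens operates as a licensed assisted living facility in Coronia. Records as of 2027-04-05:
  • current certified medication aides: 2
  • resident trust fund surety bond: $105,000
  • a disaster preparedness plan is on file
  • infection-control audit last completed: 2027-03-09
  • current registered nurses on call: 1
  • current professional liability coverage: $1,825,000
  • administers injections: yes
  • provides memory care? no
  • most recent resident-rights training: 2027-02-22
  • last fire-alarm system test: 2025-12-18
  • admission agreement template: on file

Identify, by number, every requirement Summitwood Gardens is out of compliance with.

5, 8

1. condition 'provides memory care' does not hold → requirement n/a → met
2. infection-control audit 27 days ago vs limit 30 → met
3. admission agreement template present → met
4. resident trust fund surety bond $105,000 ≥ $55,000 → met
5. certified medication aides 2 < 3 → not met
6. professional liability coverage $1,825,000 ≥ $1,800,000 → met
7. condition 'administers injections' holds; fire-alarm system test 473 days ago vs limit 540 → met
8. registered nurses on call 1 < 2 → not met
9. resident-rights training 42 days ago vs limit 45 → met
10. disaster preparedness plan present → met
Not met: 5, 8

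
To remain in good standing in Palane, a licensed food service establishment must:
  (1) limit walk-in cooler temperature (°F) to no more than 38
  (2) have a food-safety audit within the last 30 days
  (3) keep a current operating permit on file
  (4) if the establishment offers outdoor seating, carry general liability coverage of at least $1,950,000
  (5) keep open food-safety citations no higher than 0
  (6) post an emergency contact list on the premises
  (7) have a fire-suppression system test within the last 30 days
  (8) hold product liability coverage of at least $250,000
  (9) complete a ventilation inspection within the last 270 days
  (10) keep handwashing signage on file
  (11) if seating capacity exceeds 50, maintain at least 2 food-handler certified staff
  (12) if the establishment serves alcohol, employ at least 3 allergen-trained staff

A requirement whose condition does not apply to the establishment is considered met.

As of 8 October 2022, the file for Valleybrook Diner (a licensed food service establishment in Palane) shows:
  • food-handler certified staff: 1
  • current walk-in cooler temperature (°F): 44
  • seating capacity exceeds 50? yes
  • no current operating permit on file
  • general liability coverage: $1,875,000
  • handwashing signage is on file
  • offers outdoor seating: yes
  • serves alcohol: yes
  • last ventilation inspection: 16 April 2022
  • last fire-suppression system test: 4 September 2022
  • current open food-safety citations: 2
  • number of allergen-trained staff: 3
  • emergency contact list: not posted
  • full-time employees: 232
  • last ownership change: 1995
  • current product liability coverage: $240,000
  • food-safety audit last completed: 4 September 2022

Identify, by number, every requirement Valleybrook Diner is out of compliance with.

1. walk-in cooler temperature (°F) 44 > 38 → not met
2. food-safety audit 34 days ago vs limit 30 → not met
3. current operating permit absent → not met
4. condition 'offers outdoor seating' holds; general liability coverage $1,875,000 < $1,950,000 → not met
5. open food-safety citations 2 > 0 → not met
6. emergency contact list absent → not met
7. fire-suppression system test 34 days ago vs limit 30 → not met
8. product liability coverage $240,000 < $250,000 → not met
9. ventilation inspection 175 days ago vs limit 270 → met
10. handwashing signage present → met
11. condition 'seating capacity exceeds 50' holds; food-handler certified staff 1 < 2 → not met
12. condition 'serves alcohol' holds; allergen-trained staff 3 ≥ 3 → met
Not met: 1, 2, 3, 4, 5, 6, 7, 8, 11

1, 2, 3, 4, 5, 6, 7, 8, 11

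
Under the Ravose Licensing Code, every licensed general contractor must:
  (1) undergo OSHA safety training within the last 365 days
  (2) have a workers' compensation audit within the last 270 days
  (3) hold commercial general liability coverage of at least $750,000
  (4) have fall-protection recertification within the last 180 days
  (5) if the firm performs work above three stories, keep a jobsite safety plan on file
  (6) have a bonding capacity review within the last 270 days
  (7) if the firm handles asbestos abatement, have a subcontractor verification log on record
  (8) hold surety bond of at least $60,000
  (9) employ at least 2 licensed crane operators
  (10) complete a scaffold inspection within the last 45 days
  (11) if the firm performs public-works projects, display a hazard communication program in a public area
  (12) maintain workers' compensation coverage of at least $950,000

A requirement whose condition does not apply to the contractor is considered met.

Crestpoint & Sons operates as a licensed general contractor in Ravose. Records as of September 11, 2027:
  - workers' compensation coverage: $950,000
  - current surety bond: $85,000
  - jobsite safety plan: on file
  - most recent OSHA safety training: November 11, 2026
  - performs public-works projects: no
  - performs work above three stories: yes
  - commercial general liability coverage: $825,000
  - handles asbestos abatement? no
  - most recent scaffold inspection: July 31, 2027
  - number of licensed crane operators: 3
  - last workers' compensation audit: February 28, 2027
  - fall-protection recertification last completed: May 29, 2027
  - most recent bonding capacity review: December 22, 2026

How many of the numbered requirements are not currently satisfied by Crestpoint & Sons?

1. OSHA safety training 304 days ago vs limit 365 → met
2. workers' compensation audit 195 days ago vs limit 270 → met
3. commercial general liability coverage $825,000 ≥ $750,000 → met
4. fall-protection recertification 105 days ago vs limit 180 → met
5. condition 'performs work above three stories' holds; jobsite safety plan present → met
6. bonding capacity review 263 days ago vs limit 270 → met
7. condition 'handles asbestos abatement' does not hold → requirement n/a → met
8. surety bond $85,000 ≥ $60,000 → met
9. licensed crane operators 3 ≥ 2 → met
10. scaffold inspection 42 days ago vs limit 45 → met
11. condition 'performs public-works projects' does not hold → requirement n/a → met
12. workers' compensation coverage $950,000 ≥ $950,000 → met
Not met: 0 of 12

0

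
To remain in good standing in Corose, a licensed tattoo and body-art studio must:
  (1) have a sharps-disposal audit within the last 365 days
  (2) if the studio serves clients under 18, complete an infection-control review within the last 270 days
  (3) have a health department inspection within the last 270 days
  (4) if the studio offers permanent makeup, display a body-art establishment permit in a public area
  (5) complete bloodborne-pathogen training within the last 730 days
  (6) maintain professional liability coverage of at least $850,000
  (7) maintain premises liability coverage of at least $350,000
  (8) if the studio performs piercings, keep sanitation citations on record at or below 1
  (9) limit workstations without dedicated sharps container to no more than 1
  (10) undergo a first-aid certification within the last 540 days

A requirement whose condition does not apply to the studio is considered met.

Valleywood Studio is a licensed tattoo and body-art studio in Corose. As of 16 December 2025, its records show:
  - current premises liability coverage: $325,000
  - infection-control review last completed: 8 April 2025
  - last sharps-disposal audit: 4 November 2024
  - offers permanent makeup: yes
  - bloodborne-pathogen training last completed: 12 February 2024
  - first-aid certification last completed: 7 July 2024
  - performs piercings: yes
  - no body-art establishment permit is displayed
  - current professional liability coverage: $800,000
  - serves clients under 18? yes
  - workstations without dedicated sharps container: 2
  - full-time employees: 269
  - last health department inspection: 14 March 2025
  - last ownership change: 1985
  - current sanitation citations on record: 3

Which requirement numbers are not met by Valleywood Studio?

1. sharps-disposal audit 407 days ago vs limit 365 → not met
2. condition 'serves clients under 18' holds; infection-control review 252 days ago vs limit 270 → met
3. health department inspection 277 days ago vs limit 270 → not met
4. condition 'offers permanent makeup' holds; body-art establishment permit absent → not met
5. bloodborne-pathogen training 673 days ago vs limit 730 → met
6. professional liability coverage $800,000 < $850,000 → not met
7. premises liability coverage $325,000 < $350,000 → not met
8. condition 'performs piercings' holds; sanitation citations on record 3 > 1 → not met
9. workstations without dedicated sharps container 2 > 1 → not met
10. first-aid certification 527 days ago vs limit 540 → met
Not met: 1, 3, 4, 6, 7, 8, 9

1, 3, 4, 6, 7, 8, 9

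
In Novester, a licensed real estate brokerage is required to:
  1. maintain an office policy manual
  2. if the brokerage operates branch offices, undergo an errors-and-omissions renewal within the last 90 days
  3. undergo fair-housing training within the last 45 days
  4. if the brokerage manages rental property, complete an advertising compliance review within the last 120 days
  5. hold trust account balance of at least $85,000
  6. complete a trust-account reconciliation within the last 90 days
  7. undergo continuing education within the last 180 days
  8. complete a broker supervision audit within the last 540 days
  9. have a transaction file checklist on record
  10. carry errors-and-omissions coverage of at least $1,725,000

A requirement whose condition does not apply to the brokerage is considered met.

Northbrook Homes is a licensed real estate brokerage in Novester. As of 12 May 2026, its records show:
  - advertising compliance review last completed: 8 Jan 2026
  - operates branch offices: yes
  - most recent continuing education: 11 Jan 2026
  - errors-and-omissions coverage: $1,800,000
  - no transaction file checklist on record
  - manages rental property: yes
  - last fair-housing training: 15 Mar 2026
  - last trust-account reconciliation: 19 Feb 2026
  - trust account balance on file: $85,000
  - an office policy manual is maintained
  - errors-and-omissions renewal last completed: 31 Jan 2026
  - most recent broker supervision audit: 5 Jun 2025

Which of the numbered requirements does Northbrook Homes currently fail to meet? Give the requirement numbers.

1. office policy manual present → met
2. condition 'operates branch offices' holds; errors-and-omissions renewal 101 days ago vs limit 90 → not met
3. fair-housing training 58 days ago vs limit 45 → not met
4. condition 'manages rental property' holds; advertising compliance review 124 days ago vs limit 120 → not met
5. trust account balance $85,000 ≥ $85,000 → met
6. trust-account reconciliation 82 days ago vs limit 90 → met
7. continuing education 121 days ago vs limit 180 → met
8. broker supervision audit 341 days ago vs limit 540 → met
9. transaction file checklist absent → not met
10. errors-and-omissions coverage $1,800,000 ≥ $1,725,000 → met
Not met: 2, 3, 4, 9

2, 3, 4, 9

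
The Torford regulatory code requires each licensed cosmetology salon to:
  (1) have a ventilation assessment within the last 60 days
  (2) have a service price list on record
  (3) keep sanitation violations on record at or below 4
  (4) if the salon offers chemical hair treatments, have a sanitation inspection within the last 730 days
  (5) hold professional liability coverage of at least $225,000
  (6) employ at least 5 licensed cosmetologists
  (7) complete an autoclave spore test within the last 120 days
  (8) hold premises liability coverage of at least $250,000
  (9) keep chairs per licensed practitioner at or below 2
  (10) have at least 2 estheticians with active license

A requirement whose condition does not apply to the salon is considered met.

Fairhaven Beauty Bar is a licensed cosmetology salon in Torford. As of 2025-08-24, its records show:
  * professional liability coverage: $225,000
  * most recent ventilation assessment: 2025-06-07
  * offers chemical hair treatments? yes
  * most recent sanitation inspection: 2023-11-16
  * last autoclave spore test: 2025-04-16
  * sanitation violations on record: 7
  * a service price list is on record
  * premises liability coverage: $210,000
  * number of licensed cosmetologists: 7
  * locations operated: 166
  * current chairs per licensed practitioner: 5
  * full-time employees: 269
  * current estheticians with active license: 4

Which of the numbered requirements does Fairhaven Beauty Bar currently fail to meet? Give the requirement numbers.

1, 3, 7, 8, 9

1. ventilation assessment 78 days ago vs limit 60 → not met
2. service price list present → met
3. sanitation violations on record 7 > 4 → not met
4. condition 'offers chemical hair treatments' holds; sanitation inspection 647 days ago vs limit 730 → met
5. professional liability coverage $225,000 ≥ $225,000 → met
6. licensed cosmetologists 7 ≥ 5 → met
7. autoclave spore test 130 days ago vs limit 120 → not met
8. premises liability coverage $210,000 < $250,000 → not met
9. chairs per licensed practitioner 5 > 2 → not met
10. estheticians with active license 4 ≥ 2 → met
Not met: 1, 3, 7, 8, 9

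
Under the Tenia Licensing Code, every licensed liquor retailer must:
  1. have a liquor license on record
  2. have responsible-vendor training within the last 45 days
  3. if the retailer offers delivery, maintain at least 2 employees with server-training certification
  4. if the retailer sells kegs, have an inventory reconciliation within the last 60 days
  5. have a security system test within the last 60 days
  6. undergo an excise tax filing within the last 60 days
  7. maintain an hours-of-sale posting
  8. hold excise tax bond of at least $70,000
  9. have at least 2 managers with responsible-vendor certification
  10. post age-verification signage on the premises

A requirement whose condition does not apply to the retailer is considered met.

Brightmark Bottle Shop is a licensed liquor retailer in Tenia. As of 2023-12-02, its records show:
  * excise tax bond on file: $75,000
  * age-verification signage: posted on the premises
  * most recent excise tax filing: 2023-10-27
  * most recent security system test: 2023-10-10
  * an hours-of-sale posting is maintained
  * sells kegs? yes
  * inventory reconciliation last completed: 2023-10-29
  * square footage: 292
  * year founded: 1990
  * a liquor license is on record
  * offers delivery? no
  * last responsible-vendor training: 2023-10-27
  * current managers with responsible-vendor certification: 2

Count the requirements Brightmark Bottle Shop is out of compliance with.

1. liquor license present → met
2. responsible-vendor training 36 days ago vs limit 45 → met
3. condition 'offers delivery' does not hold → requirement n/a → met
4. condition 'sells kegs' holds; inventory reconciliation 34 days ago vs limit 60 → met
5. security system test 53 days ago vs limit 60 → met
6. excise tax filing 36 days ago vs limit 60 → met
7. hours-of-sale posting present → met
8. excise tax bond $75,000 ≥ $70,000 → met
9. managers with responsible-vendor certification 2 ≥ 2 → met
10. age-verification signage present → met
Not met: 0 of 10

0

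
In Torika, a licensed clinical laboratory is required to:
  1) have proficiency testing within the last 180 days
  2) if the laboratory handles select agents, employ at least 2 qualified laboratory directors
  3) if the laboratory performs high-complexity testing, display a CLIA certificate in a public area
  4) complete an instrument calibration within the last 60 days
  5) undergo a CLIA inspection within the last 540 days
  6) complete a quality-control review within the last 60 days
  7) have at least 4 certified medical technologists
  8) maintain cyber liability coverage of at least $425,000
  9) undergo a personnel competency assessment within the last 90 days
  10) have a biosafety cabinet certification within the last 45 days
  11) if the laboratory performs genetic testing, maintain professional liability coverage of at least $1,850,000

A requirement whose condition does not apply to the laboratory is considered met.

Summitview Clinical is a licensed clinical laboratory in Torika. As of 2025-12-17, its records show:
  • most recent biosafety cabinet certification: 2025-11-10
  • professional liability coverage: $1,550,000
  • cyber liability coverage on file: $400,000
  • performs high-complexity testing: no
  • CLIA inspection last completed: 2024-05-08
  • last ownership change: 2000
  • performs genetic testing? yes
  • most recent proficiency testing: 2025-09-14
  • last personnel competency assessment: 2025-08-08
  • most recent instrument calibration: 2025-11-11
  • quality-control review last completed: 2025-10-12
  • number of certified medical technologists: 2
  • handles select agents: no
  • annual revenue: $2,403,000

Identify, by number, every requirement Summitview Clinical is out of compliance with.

5, 6, 7, 8, 9, 11

1. proficiency testing 94 days ago vs limit 180 → met
2. condition 'handles select agents' does not hold → requirement n/a → met
3. condition 'performs high-complexity testing' does not hold → requirement n/a → met
4. instrument calibration 36 days ago vs limit 60 → met
5. CLIA inspection 588 days ago vs limit 540 → not met
6. quality-control review 66 days ago vs limit 60 → not met
7. certified medical technologists 2 < 4 → not met
8. cyber liability coverage $400,000 < $425,000 → not met
9. personnel competency assessment 131 days ago vs limit 90 → not met
10. biosafety cabinet certification 37 days ago vs limit 45 → met
11. condition 'performs genetic testing' holds; professional liability coverage $1,550,000 < $1,850,000 → not met
Not met: 5, 6, 7, 8, 9, 11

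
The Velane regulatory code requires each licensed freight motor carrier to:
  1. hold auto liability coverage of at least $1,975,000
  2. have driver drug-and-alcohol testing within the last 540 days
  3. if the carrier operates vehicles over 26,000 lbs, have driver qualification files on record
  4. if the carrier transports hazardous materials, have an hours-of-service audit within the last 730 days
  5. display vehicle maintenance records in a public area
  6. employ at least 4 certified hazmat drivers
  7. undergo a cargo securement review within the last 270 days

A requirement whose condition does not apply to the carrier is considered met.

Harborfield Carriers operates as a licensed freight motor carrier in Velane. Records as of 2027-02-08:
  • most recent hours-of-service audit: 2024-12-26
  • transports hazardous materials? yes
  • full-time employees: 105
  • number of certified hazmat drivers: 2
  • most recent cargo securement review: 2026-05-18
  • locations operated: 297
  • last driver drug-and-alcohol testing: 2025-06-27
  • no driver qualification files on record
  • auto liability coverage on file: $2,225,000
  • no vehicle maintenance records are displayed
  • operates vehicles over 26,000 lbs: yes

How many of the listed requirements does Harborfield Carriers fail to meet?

1. auto liability coverage $2,225,000 ≥ $1,975,000 → met
2. driver drug-and-alcohol testing 591 days ago vs limit 540 → not met
3. condition 'operates vehicles over 26,000 lbs' holds; driver qualification files absent → not met
4. condition 'transports hazardous materials' holds; hours-of-service audit 774 days ago vs limit 730 → not met
5. vehicle maintenance records absent → not met
6. certified hazmat drivers 2 < 4 → not met
7. cargo securement review 266 days ago vs limit 270 → met
Not met: 5 of 7

5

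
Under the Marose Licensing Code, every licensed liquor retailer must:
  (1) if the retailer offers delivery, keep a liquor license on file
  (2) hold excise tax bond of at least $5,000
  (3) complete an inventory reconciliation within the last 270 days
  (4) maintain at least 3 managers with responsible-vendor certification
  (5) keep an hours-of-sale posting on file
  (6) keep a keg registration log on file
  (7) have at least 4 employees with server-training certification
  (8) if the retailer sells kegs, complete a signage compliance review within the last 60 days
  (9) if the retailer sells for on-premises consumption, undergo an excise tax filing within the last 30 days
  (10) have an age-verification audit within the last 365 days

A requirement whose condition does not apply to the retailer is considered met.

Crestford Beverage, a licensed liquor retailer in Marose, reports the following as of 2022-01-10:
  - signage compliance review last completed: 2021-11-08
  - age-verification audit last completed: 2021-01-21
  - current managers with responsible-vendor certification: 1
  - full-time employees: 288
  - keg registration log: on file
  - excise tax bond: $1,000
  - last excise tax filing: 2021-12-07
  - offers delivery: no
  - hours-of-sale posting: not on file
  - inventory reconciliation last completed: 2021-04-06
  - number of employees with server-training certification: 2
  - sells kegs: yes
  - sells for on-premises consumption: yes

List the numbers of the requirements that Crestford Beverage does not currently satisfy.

1. condition 'offers delivery' does not hold → requirement n/a → met
2. excise tax bond $1,000 < $5,000 → not met
3. inventory reconciliation 279 days ago vs limit 270 → not met
4. managers with responsible-vendor certification 1 < 3 → not met
5. hours-of-sale posting absent → not met
6. keg registration log present → met
7. employees with server-training certification 2 < 4 → not met
8. condition 'sells kegs' holds; signage compliance review 63 days ago vs limit 60 → not met
9. condition 'sells for on-premises consumption' holds; excise tax filing 34 days ago vs limit 30 → not met
10. age-verification audit 354 days ago vs limit 365 → met
Not met: 2, 3, 4, 5, 7, 8, 9

2, 3, 4, 5, 7, 8, 9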